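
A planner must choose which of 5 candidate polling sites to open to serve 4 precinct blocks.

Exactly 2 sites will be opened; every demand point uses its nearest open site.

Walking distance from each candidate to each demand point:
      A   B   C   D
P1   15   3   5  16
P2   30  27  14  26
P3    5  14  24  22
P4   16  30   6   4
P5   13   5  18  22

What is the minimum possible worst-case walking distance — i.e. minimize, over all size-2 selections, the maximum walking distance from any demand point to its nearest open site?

13

Open {P4, P5}.
  Farthest demand point is A at walking distance 13 (to P5); all others are ≤ 13.
With {P3, P4} the worst case is 14.
With {P1, P4} the worst case is 15.
No size-2 selection achieves below 13.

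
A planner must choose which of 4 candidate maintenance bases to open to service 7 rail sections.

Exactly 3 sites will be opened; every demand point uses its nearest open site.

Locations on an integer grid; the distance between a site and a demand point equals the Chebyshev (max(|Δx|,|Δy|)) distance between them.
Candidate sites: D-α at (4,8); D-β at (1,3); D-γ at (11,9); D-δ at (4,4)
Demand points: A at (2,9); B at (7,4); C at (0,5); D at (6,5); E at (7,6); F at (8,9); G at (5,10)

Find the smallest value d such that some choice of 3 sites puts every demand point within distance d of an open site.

Open {D-α, D-β, D-γ}.
  Farthest demand point is B at distance 4 (to D-α); all others are ≤ 4.
With {D-α, D-β, D-δ} the worst case is 4.
With {D-α, D-γ, D-δ} the worst case is 4.
No size-3 selection achieves below 4.

4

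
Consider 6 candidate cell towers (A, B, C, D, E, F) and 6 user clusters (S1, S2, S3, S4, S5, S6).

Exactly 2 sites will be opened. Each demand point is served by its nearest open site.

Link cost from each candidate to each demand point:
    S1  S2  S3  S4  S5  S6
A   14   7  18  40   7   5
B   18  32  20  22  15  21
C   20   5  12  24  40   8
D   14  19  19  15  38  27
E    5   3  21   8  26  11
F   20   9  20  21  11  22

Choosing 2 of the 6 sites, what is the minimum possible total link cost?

Open {A, E}.
  S1→E 5, S2→E 3, S3→A 18, S4→E 8, S5→A 7, S6→A 5  ⇒ total 46.
Compare {E, F}: total 58.
Compare {B, E}: total 62.
No size-2 selection does better; minimum is 46.

46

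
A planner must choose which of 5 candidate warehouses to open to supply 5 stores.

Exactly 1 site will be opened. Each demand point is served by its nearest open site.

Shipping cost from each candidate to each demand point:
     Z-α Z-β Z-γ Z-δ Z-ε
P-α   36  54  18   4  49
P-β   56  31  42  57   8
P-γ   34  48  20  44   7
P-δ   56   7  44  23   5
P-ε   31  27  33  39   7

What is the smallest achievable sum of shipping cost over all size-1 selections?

135

Open {P-δ}.
  Z-α→P-δ 56, Z-β→P-δ 7, Z-γ→P-δ 44, Z-δ→P-δ 23, Z-ε→P-δ 5  ⇒ total 135.
Compare {P-ε}: total 137.
Compare {P-γ}: total 153.
No size-1 selection does better; minimum is 135.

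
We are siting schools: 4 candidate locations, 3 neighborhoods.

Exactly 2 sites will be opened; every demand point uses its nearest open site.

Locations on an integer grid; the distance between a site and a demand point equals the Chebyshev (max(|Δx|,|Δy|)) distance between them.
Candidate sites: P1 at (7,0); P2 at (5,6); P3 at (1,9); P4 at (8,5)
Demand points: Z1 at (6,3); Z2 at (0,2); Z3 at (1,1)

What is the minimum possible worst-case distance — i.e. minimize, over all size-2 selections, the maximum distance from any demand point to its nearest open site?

Open {P1, P2}.
  Farthest demand point is Z2 at distance 5 (to P2); all others are ≤ 5.
With {P2, P3} the worst case is 5.
With {P2, P4} the worst case is 5.
No size-2 selection achieves below 5.

5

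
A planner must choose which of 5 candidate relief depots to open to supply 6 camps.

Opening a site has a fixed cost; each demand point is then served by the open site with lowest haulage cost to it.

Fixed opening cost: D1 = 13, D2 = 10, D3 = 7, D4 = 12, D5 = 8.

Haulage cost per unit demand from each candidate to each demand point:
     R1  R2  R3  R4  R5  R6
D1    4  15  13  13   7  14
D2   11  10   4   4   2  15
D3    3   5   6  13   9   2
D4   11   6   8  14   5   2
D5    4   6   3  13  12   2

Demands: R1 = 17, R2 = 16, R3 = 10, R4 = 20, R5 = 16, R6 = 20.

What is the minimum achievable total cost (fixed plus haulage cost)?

Open {D2, D3, D5}: assign each demand point to its cheapest open site.
  R1→D3 17×3=51, R2→D3 16×5=80, R3→D5 10×3=30, R4→D2 20×4=80, R5→D2 16×2=32, R6→D3 20×2=40
  haulage cost 313, fixed 25 → total 338.
Compare {D2, D3}: haulage cost 323 + fixed 17 = 340.
Compare {D2, D3, D4, D5}: haulage cost 313 + fixed 37 = 350.
Compare {D1, D2, D3, D5}: haulage cost 313 + fixed 38 = 351.
All other subsets cost ≥ 340. Minimum total cost: 338.

338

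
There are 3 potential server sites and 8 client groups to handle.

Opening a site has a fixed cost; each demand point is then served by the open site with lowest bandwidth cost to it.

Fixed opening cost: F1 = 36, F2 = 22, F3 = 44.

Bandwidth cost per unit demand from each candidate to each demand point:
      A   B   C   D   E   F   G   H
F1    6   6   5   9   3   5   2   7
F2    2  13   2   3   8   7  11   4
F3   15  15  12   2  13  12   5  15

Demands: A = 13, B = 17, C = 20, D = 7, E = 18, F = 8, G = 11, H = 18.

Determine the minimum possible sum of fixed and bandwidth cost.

435

Open {F1, F2}: assign each demand point to its cheapest open site.
  A→F2 13×2=26, B→F1 17×6=102, C→F2 20×2=40, D→F2 7×3=21, E→F1 18×3=54, F→F1 8×5=40, G→F1 11×2=22, H→F2 18×4=72
  bandwidth cost 377, fixed 58 → total 435.
Compare {F1, F2, F3}: bandwidth cost 370 + fixed 102 = 472.
Compare {F1, F3}: bandwidth cost 536 + fixed 80 = 616.
Compare {F1}: bandwidth cost 585 + fixed 36 = 621.
All other subsets cost ≥ 472. Minimum total cost: 435.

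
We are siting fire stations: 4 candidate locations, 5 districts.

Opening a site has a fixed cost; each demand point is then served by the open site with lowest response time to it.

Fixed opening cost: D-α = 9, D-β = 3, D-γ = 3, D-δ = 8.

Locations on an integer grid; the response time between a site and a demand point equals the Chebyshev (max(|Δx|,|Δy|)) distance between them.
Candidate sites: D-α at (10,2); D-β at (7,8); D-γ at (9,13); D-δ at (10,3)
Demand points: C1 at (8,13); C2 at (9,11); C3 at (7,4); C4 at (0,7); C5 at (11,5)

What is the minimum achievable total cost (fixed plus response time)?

24

Open {D-β, D-γ}: assign each demand point to its cheapest open site.
  C1→D-γ 1, C2→D-γ 2, C3→D-β 4, C4→D-β 7, C5→D-β 4
  response time 18, fixed 6 → total 24.
Compare {D-β}: response time 23 + fixed 3 = 26.
Compare {D-γ, D-δ}: response time 17 + fixed 11 = 28.
Compare {D-β, D-γ, D-δ}: response time 15 + fixed 14 = 29.
All other subsets cost ≥ 26. Minimum total cost: 24.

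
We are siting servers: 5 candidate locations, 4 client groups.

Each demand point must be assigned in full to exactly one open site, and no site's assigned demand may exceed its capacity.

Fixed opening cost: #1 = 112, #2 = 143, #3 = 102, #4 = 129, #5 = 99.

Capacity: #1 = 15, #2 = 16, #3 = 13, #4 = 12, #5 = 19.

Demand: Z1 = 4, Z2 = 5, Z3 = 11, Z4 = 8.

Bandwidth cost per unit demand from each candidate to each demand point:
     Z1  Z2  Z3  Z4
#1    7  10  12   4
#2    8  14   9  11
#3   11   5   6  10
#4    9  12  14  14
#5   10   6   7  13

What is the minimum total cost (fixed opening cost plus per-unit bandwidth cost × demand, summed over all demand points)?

Open {#1, #5}; cheapest assignment that respects the capacities:
  #1 (cap 15, load 12): Z1, Z4 — cost 4×7 + 8×4 = 60
  #5 (cap 19, load 16): Z2, Z3 — cost 5×6 + 11×7 = 107
  Shipping 167, fixed 211 → total 378.
  Any other capacity-feasible assignment to {#1, #5} ships for at least 167.
Compare {#3, #5}: its best feasible assignment gives total 423.
Compare {#1, #2}: its best feasible assignment gives total 468.
Every other set of open sites that can feasibly serve all demand totals ≥ 423 even under its best assignment. Minimum: 378.

378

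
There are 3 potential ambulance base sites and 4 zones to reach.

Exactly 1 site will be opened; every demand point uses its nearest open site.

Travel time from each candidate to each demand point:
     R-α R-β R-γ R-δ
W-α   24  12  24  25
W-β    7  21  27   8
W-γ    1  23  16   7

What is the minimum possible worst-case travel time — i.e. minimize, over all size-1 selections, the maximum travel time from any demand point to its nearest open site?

Open {W-γ}.
  Farthest demand point is R-β at travel time 23 (to W-γ); all others are ≤ 23.
With {W-α} the worst case is 25.
With {W-β} the worst case is 27.
No size-1 selection achieves below 23.

23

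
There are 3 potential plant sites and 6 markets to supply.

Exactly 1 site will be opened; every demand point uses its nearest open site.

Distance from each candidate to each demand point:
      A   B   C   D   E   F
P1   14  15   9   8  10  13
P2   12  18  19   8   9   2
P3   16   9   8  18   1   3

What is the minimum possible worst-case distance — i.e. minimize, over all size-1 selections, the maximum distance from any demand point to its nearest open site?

Open {P1}.
  Farthest demand point is B at distance 15 (to P1); all others are ≤ 15.
With {P3} the worst case is 18.
With {P2} the worst case is 19.
No size-1 selection achieves below 15.

15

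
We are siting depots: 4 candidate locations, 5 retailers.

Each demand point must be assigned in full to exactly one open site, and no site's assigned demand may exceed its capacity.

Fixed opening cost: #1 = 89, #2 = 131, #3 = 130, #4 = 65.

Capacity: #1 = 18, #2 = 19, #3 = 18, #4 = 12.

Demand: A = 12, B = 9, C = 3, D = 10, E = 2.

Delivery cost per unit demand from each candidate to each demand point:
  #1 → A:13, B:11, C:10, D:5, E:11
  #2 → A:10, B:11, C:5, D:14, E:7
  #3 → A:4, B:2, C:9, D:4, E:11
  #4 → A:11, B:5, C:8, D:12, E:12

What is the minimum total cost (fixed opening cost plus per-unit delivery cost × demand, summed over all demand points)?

Open {#1, #3, #4}; cheapest assignment that respects the capacities:
  #1 (cap 18, load 12): D, E — cost 10×5 + 2×11 = 72
  #3 (cap 18, load 12): A — cost 12×4 = 48
  #4 (cap 12, load 12): B, C — cost 9×5 + 3×8 = 69
  Shipping 189, fixed 284 → total 473.
  Any other capacity-feasible assignment to {#1, #3, #4} ships for at least 189.
Compare {#1, #2, #4}: its best feasible assignment gives total 529.
Compare {#2, #3, #4}: its best feasible assignment gives total 560.
Every other set of open sites that can feasibly serve all demand totals ≥ 529 even under its best assignment. Minimum: 473.

473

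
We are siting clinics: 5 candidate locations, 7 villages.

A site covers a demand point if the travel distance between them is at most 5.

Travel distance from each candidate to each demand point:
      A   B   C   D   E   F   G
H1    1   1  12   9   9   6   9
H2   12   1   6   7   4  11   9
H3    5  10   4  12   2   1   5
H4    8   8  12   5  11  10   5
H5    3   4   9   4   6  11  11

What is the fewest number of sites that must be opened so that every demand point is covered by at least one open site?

Coverage sets (demand points within 5 of each site):
  H1: {A, B}
  H2: {B, E}
  H3: {A, C, E, F, G}
  H4: {D, G}
  H5: {A, B, D}
No single site covers all 7 demand points.
But {H3, H5} covers everything, so the minimum is 2.

2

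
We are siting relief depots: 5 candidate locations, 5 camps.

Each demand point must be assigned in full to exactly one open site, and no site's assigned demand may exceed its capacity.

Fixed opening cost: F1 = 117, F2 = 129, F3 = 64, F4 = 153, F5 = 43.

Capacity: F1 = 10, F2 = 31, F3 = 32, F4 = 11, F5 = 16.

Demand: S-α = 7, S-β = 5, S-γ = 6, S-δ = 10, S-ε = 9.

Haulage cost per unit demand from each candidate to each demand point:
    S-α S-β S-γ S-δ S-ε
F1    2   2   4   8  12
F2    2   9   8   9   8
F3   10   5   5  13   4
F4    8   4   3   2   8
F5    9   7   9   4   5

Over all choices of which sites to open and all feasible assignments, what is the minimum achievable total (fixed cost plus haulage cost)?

Open {F3, F5}; cheapest assignment that respects the capacities:
  F3 (cap 32, load 27): S-α, S-β, S-γ, S-ε — cost 7×10 + 5×5 + 6×5 + 9×4 = 161
  F5 (cap 16, load 10): S-δ — cost 10×4 = 40
  Shipping 201, fixed 107 → total 308.
  Any other capacity-feasible assignment to {F3, F5} ships for at least 201.
Compare {F1, F3, F5}: its best feasible assignment gives total 369.
Compare {F2, F5}: its best feasible assignment gives total 381.
Every other set of open sites that can feasibly serve all demand totals ≥ 369 even under its best assignment. Minimum: 308.

308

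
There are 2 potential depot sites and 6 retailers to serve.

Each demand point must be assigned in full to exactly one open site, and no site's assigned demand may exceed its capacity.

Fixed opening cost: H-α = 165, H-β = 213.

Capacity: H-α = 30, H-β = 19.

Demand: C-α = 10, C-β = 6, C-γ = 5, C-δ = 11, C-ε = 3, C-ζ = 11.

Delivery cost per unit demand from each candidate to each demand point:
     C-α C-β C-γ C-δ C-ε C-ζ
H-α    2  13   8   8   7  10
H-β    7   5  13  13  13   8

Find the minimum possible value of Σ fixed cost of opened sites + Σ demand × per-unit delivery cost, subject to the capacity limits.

Open {H-α, H-β}; cheapest assignment that respects the capacities:
  H-α (cap 30, load 29): C-α, C-γ, C-δ, C-ε — cost 10×2 + 5×8 + 11×8 + 3×7 = 169
  H-β (cap 19, load 17): C-β, C-ζ — cost 6×5 + 11×8 = 118
  Shipping 287, fixed 378 → total 665.
  Any other capacity-feasible assignment to {H-α, H-β} ships for at least 287.
Total demand is 46 and no other set of sites has combined capacity ≥ 46, so {H-α, H-β} is the only feasible choice of open sites. Minimum: 665.

665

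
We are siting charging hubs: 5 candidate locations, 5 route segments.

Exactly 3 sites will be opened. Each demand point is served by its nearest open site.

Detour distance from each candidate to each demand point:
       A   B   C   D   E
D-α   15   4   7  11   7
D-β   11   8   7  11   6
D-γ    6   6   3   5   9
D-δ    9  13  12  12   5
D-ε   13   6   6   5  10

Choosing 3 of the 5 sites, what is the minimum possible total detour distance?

Open {D-α, D-γ, D-δ}.
  A→D-γ 6, B→D-α 4, C→D-γ 3, D→D-γ 5, E→D-δ 5  ⇒ total 23.
Compare {D-α, D-β, D-γ}: total 24.
Compare {D-α, D-γ, D-ε}: total 25.
No size-3 selection does better; minimum is 23.

23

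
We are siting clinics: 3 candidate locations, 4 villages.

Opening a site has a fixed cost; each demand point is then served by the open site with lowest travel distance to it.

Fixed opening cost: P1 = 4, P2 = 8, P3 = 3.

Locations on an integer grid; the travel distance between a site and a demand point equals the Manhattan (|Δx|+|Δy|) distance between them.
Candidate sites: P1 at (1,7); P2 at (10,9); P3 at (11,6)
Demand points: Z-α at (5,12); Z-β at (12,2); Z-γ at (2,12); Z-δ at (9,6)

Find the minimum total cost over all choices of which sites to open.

Open {P1, P3}: assign each demand point to its cheapest open site.
  Z-α→P1 9, Z-β→P3 5, Z-γ→P1 6, Z-δ→P3 2
  travel distance 22, fixed 7 → total 29.
Compare {P1, P2, P3}: travel distance 21 + fixed 15 = 36.
Compare {P3}: travel distance 34 + fixed 3 = 37.
Compare {P2, P3}: travel distance 26 + fixed 11 = 37.
All other subsets cost ≥ 36. Minimum total cost: 29.

29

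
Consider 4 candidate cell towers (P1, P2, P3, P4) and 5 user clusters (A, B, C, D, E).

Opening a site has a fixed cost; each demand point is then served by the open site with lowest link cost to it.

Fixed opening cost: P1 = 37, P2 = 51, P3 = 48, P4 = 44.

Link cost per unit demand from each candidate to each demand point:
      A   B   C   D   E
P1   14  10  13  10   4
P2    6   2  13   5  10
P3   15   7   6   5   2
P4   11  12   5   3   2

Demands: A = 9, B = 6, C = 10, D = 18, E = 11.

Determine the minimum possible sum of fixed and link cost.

287

Open {P2, P4}: assign each demand point to its cheapest open site.
  A→P2 9×6=54, B→P2 6×2=12, C→P4 10×5=50, D→P4 18×3=54, E→P4 11×2=22
  link cost 192, fixed 95 → total 287.
Compare {P1, P2, P4}: link cost 192 + fixed 132 = 324.
Compare {P2, P3, P4}: link cost 192 + fixed 143 = 335.
Compare {P2, P3}: link cost 238 + fixed 99 = 337.
All other subsets cost ≥ 324. Minimum total cost: 287.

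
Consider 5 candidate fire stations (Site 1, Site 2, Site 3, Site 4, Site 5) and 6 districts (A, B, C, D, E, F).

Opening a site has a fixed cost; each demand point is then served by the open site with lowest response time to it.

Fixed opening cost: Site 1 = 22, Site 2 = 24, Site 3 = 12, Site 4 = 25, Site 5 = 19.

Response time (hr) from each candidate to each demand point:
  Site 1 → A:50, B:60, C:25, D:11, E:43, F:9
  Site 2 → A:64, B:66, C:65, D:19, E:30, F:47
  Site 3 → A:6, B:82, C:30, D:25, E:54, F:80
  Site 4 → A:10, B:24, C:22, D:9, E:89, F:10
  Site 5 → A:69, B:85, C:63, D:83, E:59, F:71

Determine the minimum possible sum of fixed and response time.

Open {Site 2, Site 4}: assign each demand point to its cheapest open site.
  A→Site 4 10, B→Site 4 24, C→Site 4 22, D→Site 4 9, E→Site 2 30, F→Site 4 10
  response time 105, fixed 49 → total 154.
Compare {Site 3, Site 4}: response time 125 + fixed 37 = 162.
Compare {Site 2, Site 3, Site 4}: response time 101 + fixed 61 = 162.
Compare {Site 1, Site 4}: response time 117 + fixed 47 = 164.
All other subsets cost ≥ 162. Minimum total cost: 154.

154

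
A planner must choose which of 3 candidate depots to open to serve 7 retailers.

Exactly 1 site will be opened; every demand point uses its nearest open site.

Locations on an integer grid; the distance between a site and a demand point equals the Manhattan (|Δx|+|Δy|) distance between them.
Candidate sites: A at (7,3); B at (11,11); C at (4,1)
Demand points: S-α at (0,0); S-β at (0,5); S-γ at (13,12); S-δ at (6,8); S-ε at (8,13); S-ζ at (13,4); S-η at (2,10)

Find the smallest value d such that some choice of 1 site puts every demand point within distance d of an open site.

15

Open {A}.
  Farthest demand point is S-γ at distance 15 (to A); all others are ≤ 15.
With {C} the worst case is 20.
With {B} the worst case is 22.
No size-1 selection achieves below 15.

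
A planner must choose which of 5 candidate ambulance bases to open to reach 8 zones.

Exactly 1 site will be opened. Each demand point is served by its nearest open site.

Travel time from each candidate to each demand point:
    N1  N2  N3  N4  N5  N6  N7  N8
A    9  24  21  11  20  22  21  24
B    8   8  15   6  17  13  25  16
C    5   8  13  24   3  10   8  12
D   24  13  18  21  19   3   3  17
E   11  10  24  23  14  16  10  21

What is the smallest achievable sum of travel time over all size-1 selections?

Open {C}.
  N1→C 5, N2→C 8, N3→C 13, N4→C 24, N5→C 3, N6→C 10, N7→C 8, N8→C 12  ⇒ total 83.
Compare {B}: total 108.
Compare {D}: total 118.
No size-1 selection does better; minimum is 83.

83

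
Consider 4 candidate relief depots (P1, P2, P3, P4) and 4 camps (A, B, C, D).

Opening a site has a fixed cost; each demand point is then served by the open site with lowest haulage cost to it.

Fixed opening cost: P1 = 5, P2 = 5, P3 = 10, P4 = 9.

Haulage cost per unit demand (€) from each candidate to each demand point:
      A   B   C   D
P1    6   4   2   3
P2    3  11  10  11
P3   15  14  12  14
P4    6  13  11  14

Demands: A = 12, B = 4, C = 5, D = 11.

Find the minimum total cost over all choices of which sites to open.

105

Open {P1, P2}: assign each demand point to its cheapest open site.
  A→P2 12×3=36, B→P1 4×4=16, C→P1 5×2=10, D→P1 11×3=33
  haulage cost 95, fixed 10 → total 105.
Compare {P1, P2, P4}: haulage cost 95 + fixed 19 = 114.
Compare {P1, P2, P3}: haulage cost 95 + fixed 20 = 115.
Compare {P1, P2, P3, P4}: haulage cost 95 + fixed 29 = 124.
All other subsets cost ≥ 114. Minimum total cost: 105.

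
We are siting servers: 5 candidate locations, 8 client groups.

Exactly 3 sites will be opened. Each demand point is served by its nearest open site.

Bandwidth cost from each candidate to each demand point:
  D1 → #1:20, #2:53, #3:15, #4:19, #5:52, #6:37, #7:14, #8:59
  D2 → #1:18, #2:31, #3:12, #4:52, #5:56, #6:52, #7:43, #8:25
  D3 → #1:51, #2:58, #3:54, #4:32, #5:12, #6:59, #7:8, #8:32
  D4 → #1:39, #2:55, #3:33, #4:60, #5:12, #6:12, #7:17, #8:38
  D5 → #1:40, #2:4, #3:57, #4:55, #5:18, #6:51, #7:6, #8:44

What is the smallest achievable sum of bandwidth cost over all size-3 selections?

126

Open {D1, D4, D5}.
  #1→D1 20, #2→D5 4, #3→D1 15, #4→D1 19, #5→D4 12, #6→D4 12, #7→D5 6, #8→D4 38  ⇒ total 126.
Compare {D1, D2, D5}: total 139.
Compare {D2, D4, D5}: total 141.
No size-3 selection does better; minimum is 126.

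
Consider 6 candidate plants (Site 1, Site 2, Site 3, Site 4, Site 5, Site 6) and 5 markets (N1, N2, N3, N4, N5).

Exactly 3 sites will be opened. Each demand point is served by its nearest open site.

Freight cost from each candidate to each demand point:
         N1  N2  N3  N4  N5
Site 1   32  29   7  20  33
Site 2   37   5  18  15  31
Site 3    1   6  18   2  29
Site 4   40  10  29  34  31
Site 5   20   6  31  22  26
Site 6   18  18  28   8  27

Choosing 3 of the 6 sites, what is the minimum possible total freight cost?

Open {Site 1, Site 3, Site 5}.
  N1→Site 3 1, N2→Site 3 6, N3→Site 1 7, N4→Site 3 2, N5→Site 5 26  ⇒ total 42.
Compare {Site 1, Site 3, Site 6}: total 43.
Compare {Site 1, Site 2, Site 3}: total 44.
No size-3 selection does better; minimum is 42.

42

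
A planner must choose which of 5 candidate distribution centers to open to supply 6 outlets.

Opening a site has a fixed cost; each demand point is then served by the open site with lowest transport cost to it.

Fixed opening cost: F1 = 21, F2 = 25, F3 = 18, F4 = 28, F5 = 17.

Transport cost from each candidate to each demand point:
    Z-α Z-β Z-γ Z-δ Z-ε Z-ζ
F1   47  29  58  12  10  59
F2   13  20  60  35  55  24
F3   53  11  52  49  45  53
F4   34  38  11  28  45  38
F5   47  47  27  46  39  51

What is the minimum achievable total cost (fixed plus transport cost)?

Open {F1, F2, F4}: assign each demand point to its cheapest open site.
  Z-α→F2 13, Z-β→F2 20, Z-γ→F4 11, Z-δ→F1 12, Z-ε→F1 10, Z-ζ→F2 24
  transport cost 90, fixed 74 → total 164.
Compare {F1, F2, F5}: transport cost 106 + fixed 63 = 169.
Compare {F1, F2, F3, F4}: transport cost 81 + fixed 92 = 173.
Compare {F1, F2, F3, F5}: transport cost 97 + fixed 81 = 178.
All other subsets cost ≥ 169. Minimum total cost: 164.

164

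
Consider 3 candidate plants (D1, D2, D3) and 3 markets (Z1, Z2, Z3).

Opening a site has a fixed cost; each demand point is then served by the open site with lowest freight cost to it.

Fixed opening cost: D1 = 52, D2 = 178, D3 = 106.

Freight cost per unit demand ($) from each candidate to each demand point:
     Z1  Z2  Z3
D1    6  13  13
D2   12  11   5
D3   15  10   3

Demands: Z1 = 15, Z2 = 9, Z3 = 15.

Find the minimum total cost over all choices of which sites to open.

Open {D1, D3}: assign each demand point to its cheapest open site.
  Z1→D1 15×6=90, Z2→D3 9×10=90, Z3→D3 15×3=45
  freight cost 225, fixed 158 → total 383.
Compare {D1}: freight cost 402 + fixed 52 = 454.
Compare {D3}: freight cost 360 + fixed 106 = 466.
Compare {D1, D2}: freight cost 264 + fixed 230 = 494.
All other subsets cost ≥ 454. Minimum total cost: 383.

383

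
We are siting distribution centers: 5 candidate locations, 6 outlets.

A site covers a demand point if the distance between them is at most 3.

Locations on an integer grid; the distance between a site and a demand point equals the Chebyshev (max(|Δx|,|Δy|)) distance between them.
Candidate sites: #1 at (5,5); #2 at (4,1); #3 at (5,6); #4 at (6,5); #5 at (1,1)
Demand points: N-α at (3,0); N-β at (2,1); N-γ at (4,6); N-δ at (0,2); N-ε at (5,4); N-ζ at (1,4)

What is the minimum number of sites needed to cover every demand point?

2

Coverage sets (demand points within 3 of each site):
  #1: {N-γ, N-ε}
  #2: {N-α, N-β, N-ε, N-ζ}
  #3: {N-γ, N-ε}
  #4: {N-γ, N-ε}
  #5: {N-α, N-β, N-δ, N-ζ}
No single site covers all 6 demand points.
But {#1, #5} covers everything, so the minimum is 2.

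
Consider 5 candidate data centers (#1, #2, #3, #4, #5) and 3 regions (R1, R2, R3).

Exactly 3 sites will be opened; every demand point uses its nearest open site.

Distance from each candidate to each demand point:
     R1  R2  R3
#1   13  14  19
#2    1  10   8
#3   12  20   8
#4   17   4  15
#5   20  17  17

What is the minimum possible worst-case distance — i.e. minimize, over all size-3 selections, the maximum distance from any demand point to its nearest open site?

Open {#1, #2, #4}.
  Farthest demand point is R3 at distance 8 (to #2); all others are ≤ 8.
With {#2, #3, #4} the worst case is 8.
With {#2, #4, #5} the worst case is 8.
No size-3 selection achieves below 8.

8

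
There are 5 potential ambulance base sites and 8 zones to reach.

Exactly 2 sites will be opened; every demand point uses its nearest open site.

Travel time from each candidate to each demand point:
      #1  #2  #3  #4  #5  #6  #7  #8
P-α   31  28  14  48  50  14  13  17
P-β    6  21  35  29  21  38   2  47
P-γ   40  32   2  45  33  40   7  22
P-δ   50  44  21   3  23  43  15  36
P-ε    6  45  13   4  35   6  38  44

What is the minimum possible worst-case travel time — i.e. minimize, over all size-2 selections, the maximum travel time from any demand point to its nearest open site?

Open {P-α, P-β}.
  Farthest demand point is #4 at travel time 29 (to P-β); all others are ≤ 29.
With {P-α, P-δ} the worst case is 31.
With {P-γ, P-ε} the worst case is 33.
No size-2 selection achieves below 29.

29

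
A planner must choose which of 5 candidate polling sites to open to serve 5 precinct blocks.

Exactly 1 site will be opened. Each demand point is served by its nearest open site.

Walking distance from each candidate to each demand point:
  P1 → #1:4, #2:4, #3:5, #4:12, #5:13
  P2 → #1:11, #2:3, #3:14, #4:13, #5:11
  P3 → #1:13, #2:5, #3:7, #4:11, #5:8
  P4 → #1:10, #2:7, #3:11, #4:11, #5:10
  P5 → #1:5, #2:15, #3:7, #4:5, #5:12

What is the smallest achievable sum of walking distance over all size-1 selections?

Open {P1}.
  #1→P1 4, #2→P1 4, #3→P1 5, #4→P1 12, #5→P1 13  ⇒ total 38.
Compare {P3}: total 44.
Compare {P5}: total 44.
No size-1 selection does better; minimum is 38.

38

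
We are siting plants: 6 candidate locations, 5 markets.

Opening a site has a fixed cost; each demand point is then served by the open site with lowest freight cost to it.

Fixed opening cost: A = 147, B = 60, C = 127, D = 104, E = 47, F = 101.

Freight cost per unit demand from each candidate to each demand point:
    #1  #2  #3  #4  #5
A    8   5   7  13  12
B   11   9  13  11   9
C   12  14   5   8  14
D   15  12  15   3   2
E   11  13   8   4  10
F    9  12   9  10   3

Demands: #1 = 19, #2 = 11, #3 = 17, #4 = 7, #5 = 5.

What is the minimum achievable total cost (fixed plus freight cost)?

Open {A, E}: assign each demand point to its cheapest open site.
  #1→A 19×8=152, #2→A 11×5=55, #3→A 17×7=119, #4→E 7×4=28, #5→E 5×10=50
  freight cost 404, fixed 194 → total 598.
Compare {A, D}: freight cost 357 + fixed 251 = 608.
Compare {E}: freight cost 566 + fixed 47 = 613.
Compare {A}: freight cost 477 + fixed 147 = 624.
All other subsets cost ≥ 608. Minimum total cost: 598.

598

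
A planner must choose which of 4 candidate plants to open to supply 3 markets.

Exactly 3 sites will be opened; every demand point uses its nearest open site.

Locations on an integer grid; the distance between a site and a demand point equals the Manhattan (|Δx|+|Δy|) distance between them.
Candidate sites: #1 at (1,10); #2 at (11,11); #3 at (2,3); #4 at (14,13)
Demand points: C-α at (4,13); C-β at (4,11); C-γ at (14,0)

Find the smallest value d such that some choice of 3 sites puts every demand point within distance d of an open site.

Open {#1, #2, #4}.
  Farthest demand point is C-γ at distance 13 (to #4); all others are ≤ 13.
With {#1, #3, #4} the worst case is 13.
With {#2, #3, #4} the worst case is 13.
No size-3 selection achieves below 13.

13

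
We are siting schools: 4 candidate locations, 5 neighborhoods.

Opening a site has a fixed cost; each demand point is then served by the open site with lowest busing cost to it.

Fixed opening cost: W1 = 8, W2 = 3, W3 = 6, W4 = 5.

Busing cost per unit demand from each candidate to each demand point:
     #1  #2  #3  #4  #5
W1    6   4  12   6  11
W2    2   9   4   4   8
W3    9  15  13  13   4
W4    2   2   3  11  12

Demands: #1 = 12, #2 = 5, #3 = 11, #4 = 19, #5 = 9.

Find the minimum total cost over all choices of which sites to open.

193

Open {W2, W3, W4}: assign each demand point to its cheapest open site.
  #1→W2 12×2=24, #2→W4 5×2=10, #3→W4 11×3=33, #4→W2 19×4=76, #5→W3 9×4=36
  busing cost 179, fixed 14 → total 193.
Compare {W1, W2, W3, W4}: busing cost 179 + fixed 22 = 201.
Compare {W1, W2, W3}: busing cost 200 + fixed 17 = 217.
Compare {W2, W4}: busing cost 215 + fixed 8 = 223.
All other subsets cost ≥ 201. Minimum total cost: 193.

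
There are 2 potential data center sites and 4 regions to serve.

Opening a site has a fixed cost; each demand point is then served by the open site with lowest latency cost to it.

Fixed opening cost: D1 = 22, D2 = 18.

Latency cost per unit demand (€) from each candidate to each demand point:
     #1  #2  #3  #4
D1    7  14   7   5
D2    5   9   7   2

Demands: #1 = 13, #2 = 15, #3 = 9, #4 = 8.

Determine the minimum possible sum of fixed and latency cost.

297

Open {D2}: assign each demand point to its cheapest open site.
  #1→D2 13×5=65, #2→D2 15×9=135, #3→D2 9×7=63, #4→D2 8×2=16
  latency cost 279, fixed 18 → total 297.
Compare {D1, D2}: latency cost 279 + fixed 40 = 319.
Compare {D1}: latency cost 404 + fixed 22 = 426.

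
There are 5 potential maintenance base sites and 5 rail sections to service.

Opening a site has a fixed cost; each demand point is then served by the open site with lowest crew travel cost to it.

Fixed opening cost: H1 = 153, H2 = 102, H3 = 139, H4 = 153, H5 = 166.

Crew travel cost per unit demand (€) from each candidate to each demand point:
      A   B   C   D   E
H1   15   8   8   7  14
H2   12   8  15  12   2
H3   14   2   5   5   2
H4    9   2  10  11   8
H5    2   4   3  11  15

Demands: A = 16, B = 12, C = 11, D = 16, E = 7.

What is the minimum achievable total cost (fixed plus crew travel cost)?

488

Open {H3, H5}: assign each demand point to its cheapest open site.
  A→H5 16×2=32, B→H3 12×2=24, C→H5 11×3=33, D→H3 16×5=80, E→H3 7×2=14
  crew travel cost 183, fixed 305 → total 488.
Compare {H3}: crew travel cost 397 + fixed 139 = 536.
Compare {H5}: crew travel cost 394 + fixed 166 = 560.
Compare {H2, H5}: crew travel cost 303 + fixed 268 = 571.
All other subsets cost ≥ 536. Minimum total cost: 488.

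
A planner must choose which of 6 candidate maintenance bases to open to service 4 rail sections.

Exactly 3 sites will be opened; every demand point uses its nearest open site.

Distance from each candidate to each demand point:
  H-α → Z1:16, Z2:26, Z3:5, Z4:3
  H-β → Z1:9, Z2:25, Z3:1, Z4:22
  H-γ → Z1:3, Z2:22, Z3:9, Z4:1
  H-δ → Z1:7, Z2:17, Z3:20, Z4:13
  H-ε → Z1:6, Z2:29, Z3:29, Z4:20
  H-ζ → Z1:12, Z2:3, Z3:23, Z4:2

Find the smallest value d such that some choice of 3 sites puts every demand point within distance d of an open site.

Open {H-β, H-γ, H-ζ}.
  Farthest demand point is Z1 at distance 3 (to H-γ); all others are ≤ 3.
With {H-α, H-γ, H-ζ} the worst case is 5.
With {H-α, H-ε, H-ζ} the worst case is 6.
No size-3 selection achieves below 3.

3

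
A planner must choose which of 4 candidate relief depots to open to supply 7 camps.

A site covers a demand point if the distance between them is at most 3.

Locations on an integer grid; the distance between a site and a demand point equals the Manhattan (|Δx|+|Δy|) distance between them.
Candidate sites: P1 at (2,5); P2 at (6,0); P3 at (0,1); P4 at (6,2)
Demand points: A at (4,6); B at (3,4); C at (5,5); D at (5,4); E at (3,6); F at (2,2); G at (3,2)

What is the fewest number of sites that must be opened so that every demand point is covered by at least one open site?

Coverage sets (demand points within 3 of each site):
  P1: {A, B, C, E, F}
  P2: {}
  P3: {F}
  P4: {D, G}
No single site covers all 7 demand points.
But {P1, P4} covers everything, so the minimum is 2.

2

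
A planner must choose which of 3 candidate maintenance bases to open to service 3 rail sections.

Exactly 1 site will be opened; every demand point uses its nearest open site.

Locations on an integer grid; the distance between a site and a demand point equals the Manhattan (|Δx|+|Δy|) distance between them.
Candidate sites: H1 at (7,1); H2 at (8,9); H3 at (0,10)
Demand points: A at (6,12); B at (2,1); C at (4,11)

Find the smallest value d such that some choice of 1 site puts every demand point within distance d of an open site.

Open {H3}.
  Farthest demand point is B at distance 11 (to H3); all others are ≤ 11.
With {H1} the worst case is 13.
With {H2} the worst case is 14.
No size-1 selection achieves below 11.

11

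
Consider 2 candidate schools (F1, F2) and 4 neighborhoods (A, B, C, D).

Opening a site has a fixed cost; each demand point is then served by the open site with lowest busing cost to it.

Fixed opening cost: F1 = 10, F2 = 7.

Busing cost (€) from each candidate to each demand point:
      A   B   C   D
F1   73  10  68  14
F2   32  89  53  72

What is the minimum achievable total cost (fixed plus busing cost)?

126

Open {F1, F2}: assign each demand point to its cheapest open site.
  A→F2 32, B→F1 10, C→F2 53, D→F1 14
  busing cost 109, fixed 17 → total 126.
Compare {F1}: busing cost 165 + fixed 10 = 175.
Compare {F2}: busing cost 246 + fixed 7 = 253.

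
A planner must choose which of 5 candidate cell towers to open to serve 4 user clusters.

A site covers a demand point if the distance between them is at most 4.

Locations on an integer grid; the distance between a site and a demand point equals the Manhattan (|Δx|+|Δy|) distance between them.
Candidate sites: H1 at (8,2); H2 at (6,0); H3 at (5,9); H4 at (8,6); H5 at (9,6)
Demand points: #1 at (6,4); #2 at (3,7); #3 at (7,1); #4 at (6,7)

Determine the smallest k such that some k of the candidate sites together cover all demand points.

2

Coverage sets (demand points within 4 of each site):
  H1: {#1, #3}
  H2: {#1, #3}
  H3: {#2, #4}
  H4: {#1, #4}
  H5: {#4}
No single site covers all 4 demand points.
But {H1, H3} covers everything, so the minimum is 2.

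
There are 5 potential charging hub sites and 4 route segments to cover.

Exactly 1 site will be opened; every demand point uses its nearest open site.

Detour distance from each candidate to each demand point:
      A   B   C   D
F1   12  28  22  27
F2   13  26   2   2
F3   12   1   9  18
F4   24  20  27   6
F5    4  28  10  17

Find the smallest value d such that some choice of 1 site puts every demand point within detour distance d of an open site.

18

Open {F3}.
  Farthest demand point is D at detour distance 18 (to F3); all others are ≤ 18.
With {F2} the worst case is 26.
With {F4} the worst case is 27.
No size-1 selection achieves below 18.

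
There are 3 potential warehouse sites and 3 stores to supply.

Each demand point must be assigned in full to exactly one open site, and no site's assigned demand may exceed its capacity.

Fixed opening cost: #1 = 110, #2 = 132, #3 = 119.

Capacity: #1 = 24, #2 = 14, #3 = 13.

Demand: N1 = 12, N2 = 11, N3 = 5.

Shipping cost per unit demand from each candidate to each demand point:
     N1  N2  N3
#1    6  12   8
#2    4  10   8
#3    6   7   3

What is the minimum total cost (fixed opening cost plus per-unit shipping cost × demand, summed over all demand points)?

Open {#1, #3}; cheapest assignment that respects the capacities:
  #1 (cap 24, load 17): N1, N3 — cost 12×6 + 5×8 = 112
  #3 (cap 13, load 11): N2 — cost 11×7 = 77
  Shipping 189, fixed 229 → total 418.
  Any other capacity-feasible assignment to {#1, #3} ships for at least 189.
Compare {#1, #2}: its best feasible assignment gives total 462.
Compare {#1, #2, #3}: its best feasible assignment gives total 526.
Every other set of open sites that can feasibly serve all demand totals ≥ 462 even under its best assignment. Minimum: 418.

418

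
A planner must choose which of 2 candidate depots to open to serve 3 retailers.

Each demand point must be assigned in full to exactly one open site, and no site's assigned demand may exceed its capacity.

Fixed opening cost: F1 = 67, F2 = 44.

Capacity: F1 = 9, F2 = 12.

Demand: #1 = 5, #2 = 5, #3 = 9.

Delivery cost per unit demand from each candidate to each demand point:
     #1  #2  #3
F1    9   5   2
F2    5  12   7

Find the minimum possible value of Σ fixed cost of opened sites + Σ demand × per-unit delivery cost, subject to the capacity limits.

Open {F1, F2}; cheapest assignment that respects the capacities:
  F1 (cap 9, load 9): #3 — cost 9×2 = 18
  F2 (cap 12, load 10): #1, #2 — cost 5×5 + 5×12 = 85
  Shipping 103, fixed 111 → total 214.
  Any other capacity-feasible assignment to {F1, F2} ships for at least 103.
Total demand is 19 and no other set of sites has combined capacity ≥ 19, so {F1, F2} is the only feasible choice of open sites. Minimum: 214.

214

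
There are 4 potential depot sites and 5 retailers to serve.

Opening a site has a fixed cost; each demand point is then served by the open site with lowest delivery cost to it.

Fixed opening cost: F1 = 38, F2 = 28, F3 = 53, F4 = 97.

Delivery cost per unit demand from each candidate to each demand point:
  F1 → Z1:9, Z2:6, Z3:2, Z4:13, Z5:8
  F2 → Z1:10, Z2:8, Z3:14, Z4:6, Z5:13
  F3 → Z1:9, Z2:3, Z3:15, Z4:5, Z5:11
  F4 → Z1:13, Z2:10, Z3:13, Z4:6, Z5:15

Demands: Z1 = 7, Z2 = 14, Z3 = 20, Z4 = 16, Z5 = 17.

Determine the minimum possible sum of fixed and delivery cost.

452

Open {F1, F3}: assign each demand point to its cheapest open site.
  Z1→F1 7×9=63, Z2→F3 14×3=42, Z3→F1 20×2=40, Z4→F3 16×5=80, Z5→F1 17×8=136
  delivery cost 361, fixed 91 → total 452.
Compare {F1, F2, F3}: delivery cost 361 + fixed 119 = 480.
Compare {F1, F2}: delivery cost 419 + fixed 66 = 485.
Compare {F1, F3, F4}: delivery cost 361 + fixed 188 = 549.
All other subsets cost ≥ 480. Minimum total cost: 452.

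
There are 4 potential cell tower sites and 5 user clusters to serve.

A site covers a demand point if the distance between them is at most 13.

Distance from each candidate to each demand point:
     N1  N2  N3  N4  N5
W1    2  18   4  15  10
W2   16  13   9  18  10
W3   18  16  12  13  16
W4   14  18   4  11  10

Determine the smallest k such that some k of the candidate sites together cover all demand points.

Coverage sets (demand points within 13 of each site):
  W1: {N1, N3, N5}
  W2: {N2, N3, N5}
  W3: {N3, N4}
  W4: {N3, N4, N5}
No 2 sites suffice: every size-2 union leaves at least one demand point uncovered.
But {W1, W2, W3} covers everything, so the minimum is 3.

3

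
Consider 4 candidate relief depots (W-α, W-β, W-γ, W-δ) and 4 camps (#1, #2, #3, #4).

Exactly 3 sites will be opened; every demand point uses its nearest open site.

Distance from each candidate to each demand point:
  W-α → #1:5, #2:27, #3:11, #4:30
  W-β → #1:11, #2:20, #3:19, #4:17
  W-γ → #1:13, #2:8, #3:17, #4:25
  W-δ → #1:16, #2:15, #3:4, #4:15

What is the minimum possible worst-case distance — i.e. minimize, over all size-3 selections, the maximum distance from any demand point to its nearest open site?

15

Open {W-α, W-β, W-δ}.
  Farthest demand point is #2 at distance 15 (to W-δ); all others are ≤ 15.
With {W-α, W-γ, W-δ} the worst case is 15.
With {W-β, W-γ, W-δ} the worst case is 15.
No size-3 selection achieves below 15.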